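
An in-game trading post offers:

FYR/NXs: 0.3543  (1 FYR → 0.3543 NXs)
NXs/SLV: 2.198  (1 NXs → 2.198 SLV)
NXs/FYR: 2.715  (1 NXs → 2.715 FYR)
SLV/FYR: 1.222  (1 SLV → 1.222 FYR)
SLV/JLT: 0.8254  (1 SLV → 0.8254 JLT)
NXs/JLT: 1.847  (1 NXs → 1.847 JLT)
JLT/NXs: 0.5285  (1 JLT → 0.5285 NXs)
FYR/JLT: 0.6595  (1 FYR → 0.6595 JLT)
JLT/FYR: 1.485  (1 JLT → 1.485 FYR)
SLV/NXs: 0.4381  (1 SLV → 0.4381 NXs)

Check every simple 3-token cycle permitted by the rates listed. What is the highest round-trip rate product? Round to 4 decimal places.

0.9718

JLT→FYR→NXs→JLT: 1.485 × 0.3543 × 1.847 = 0.97177
JLT→NXs→SLV→JLT: 0.5285 × 2.198 × 0.8254 = 0.95882
NXs→SLV→FYR→NXs: 2.198 × 1.222 × 0.3543 = 0.95163
JLT→NXs→FYR→JLT: 0.5285 × 2.715 × 0.6595 = 0.94630
Maximum is JLT→FYR→NXs→JLT at 0.9718; no arbitrage — every cycle loses value.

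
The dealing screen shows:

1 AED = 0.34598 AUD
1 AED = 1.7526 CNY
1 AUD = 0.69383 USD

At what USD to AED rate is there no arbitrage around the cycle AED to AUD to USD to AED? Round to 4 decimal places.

4.1658

Known legs of the cycle: 0.34598 × 0.69383 = 0.2400513034
For no arbitrage the full-cycle product must be 1, so the missing rate is 1 / 0.2400513034 ≈ 4.165776.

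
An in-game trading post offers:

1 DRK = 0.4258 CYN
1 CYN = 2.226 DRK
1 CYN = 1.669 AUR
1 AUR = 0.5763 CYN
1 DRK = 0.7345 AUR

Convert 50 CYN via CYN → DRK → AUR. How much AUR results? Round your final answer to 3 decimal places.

50 CYN × 2.226 = 111.3 DRK
111.3 DRK × 0.7345 = 81.74985 AUR

81.750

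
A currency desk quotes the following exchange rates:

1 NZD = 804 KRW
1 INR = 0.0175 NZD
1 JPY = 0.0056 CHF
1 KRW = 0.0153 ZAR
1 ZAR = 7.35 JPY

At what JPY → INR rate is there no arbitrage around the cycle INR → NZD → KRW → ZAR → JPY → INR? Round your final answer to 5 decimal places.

Known legs of the cycle: 0.0175 × 804 × 0.0153 × 7.35 = 1.58224185
For no arbitrage the full-cycle product must be 1, so the missing rate is 1 / 1.58224185 ≈ 0.6320146.

0.63201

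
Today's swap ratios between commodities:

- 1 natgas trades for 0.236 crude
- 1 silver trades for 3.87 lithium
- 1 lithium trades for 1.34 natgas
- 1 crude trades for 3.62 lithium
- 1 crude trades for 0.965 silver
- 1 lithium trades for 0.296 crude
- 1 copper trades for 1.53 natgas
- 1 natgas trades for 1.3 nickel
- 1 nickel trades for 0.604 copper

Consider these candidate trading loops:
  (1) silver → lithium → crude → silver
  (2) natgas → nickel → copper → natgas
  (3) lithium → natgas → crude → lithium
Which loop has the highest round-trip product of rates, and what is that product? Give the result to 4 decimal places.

1.2014

(1) 3.87 × 0.296 × 0.965 = 1.10543
(2) 1.3 × 0.604 × 1.53 = 1.20136
(3) 1.34 × 0.236 × 3.62 = 1.14479
Highest is cycle (2) at 1.2014 (>1, arbitrage).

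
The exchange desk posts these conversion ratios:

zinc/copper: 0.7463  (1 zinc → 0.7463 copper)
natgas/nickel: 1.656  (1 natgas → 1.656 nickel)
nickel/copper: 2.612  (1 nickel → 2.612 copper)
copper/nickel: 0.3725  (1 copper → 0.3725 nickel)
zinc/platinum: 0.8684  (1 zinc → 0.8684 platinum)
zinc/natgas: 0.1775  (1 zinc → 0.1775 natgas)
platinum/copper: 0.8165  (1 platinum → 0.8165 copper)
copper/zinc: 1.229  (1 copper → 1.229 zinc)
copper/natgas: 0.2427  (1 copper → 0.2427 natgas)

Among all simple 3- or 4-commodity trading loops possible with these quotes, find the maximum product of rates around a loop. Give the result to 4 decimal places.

natgas→nickel→copper→natgas: 1.656 × 2.612 × 0.2427 = 1.04979
natgas→nickel→copper→zinc→natgas: 1.656 × 2.612 × 1.229 × 0.1775 = 0.94359
platinum→copper→zinc→platinum: 0.8165 × 1.229 × 0.8684 = 0.87142
Maximum is natgas→nickel→copper→natgas at 1.0498; arbitrage exists.

1.0498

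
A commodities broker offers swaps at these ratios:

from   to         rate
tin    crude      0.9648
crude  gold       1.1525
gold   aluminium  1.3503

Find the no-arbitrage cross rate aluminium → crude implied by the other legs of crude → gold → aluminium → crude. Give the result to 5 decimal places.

Known legs of the cycle: 1.1525 × 1.3503 = 1.55622075
For no arbitrage the full-cycle product must be 1, so the missing rate is 1 / 1.55622075 ≈ 0.6425824.

0.64258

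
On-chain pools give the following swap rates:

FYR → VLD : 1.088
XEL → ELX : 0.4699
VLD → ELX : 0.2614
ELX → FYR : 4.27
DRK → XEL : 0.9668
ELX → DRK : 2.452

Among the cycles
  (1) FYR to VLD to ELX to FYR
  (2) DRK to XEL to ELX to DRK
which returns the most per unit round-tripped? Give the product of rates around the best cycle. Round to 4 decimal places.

(1) 1.088 × 0.2614 × 4.27 = 1.21440
(2) 0.9668 × 0.4699 × 2.452 = 1.11394
Highest is cycle (1) at 1.2144 (>1, arbitrage).

1.2144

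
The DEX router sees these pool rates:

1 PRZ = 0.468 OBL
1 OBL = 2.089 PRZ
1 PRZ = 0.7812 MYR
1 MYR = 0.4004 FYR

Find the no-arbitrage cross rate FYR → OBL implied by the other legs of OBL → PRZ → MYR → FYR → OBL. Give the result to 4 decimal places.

Known legs of the cycle: 2.089 × 0.7812 × 0.4004 = 0.65342349072
For no arbitrage the full-cycle product must be 1, so the missing rate is 1 / 0.65342349072 ≈ 1.530401.

1.5304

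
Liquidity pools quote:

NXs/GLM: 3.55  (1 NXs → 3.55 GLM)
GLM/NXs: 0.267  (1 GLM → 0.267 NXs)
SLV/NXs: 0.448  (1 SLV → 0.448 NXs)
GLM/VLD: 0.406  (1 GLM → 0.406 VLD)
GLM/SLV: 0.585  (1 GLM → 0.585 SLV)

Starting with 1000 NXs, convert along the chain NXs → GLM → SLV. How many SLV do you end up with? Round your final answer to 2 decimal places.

2076.75

1000 NXs × 3.55 = 3550 GLM
3550 GLM × 0.585 = 2076.75 SLV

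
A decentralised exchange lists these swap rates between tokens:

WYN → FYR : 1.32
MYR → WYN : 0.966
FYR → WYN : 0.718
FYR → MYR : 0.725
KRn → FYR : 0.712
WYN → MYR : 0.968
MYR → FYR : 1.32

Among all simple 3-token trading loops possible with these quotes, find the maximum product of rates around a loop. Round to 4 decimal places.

FYR→MYR→WYN→FYR: 0.725 × 0.966 × 1.32 = 0.92446
FYR→WYN→MYR→FYR: 0.718 × 0.968 × 1.32 = 0.91743
Maximum is FYR→MYR→WYN→FYR at 0.9245; no arbitrage — every cycle loses value.

0.9245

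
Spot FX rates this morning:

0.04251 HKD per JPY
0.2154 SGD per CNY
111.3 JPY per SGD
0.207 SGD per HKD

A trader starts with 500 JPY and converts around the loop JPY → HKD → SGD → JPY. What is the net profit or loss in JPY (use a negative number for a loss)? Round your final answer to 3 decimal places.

-10.304

500 JPY × 0.04251 = 21.255 HKD
21.255 HKD × 0.207 = 4.399785 SGD
4.399785 SGD × 111.3 = 489.6960705 JPY
Net change: 489.6960705 − 500 = -10.3039295 JPY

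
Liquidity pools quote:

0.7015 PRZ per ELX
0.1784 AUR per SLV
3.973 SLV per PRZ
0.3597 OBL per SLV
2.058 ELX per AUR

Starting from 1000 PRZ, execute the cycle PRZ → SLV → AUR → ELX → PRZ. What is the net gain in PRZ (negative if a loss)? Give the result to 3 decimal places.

23.261

1000 PRZ × 3.973 = 3973 SLV
3973 SLV × 0.1784 = 708.7832 AUR
708.7832 AUR × 2.058 = 1458.6758256 ELX
1458.6758256 ELX × 0.7015 = 1023.2610916584 PRZ
Net change: 1023.2610916584 − 1000 = 23.2610916584 PRZ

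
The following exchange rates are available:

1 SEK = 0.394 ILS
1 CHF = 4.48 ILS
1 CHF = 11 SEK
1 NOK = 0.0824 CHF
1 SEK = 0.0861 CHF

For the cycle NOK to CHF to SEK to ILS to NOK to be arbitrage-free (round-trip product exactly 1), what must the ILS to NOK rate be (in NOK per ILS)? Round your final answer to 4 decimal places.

Known legs of the cycle: 0.0824 × 11 × 0.394 = 0.3571216
For no arbitrage the full-cycle product must be 1, so the missing rate is 1 / 0.3571216 ≈ 2.800167.

2.8002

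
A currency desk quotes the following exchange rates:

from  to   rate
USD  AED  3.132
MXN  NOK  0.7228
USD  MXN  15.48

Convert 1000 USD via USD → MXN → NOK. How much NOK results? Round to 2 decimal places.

1000 USD × 15.48 = 15480 MXN
15480 MXN × 0.7228 = 11188.944 NOK

11188.94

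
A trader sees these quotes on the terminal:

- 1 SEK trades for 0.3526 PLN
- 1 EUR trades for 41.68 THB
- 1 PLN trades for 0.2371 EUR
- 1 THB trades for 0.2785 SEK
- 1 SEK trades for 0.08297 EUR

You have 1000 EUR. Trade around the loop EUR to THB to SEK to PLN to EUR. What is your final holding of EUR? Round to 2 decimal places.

970.44

1000 EUR × 41.68 = 41680 THB
41680 THB × 0.2785 = 11607.88 SEK
11607.88 SEK × 0.3526 = 4092.938488 PLN
4092.938488 PLN × 0.2371 = 970.4357155048 EUR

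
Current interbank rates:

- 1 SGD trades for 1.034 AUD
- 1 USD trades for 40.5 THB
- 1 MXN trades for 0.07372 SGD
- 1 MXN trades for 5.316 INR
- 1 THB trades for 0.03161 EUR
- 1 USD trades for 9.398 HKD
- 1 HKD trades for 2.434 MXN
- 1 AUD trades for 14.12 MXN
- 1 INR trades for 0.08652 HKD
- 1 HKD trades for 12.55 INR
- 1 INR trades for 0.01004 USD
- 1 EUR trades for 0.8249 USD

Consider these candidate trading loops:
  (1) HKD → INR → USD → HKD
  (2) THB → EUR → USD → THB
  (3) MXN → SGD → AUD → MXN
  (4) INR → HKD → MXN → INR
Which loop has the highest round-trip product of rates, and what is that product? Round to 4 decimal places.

(1) 12.55 × 0.01004 × 9.398 = 1.18417
(2) 0.03161 × 0.8249 × 40.5 = 1.05604
(3) 0.07372 × 1.034 × 14.12 = 1.07632
(4) 0.08652 × 2.434 × 5.316 = 1.11949
Highest is cycle (1) at 1.1842 (>1, arbitrage).

1.1842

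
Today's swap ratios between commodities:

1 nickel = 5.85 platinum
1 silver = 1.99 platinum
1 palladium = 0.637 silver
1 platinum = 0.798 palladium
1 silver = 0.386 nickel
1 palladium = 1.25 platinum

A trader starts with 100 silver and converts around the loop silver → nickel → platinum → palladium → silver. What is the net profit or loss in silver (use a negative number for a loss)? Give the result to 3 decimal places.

14.785

100 silver × 0.386 = 38.6 nickel
38.6 nickel × 5.85 = 225.81 platinum
225.81 platinum × 0.798 = 180.19638 palladium
180.19638 palladium × 0.637 = 114.78509406 silver
Net change: 114.78509406 − 100 = 14.78509406 silver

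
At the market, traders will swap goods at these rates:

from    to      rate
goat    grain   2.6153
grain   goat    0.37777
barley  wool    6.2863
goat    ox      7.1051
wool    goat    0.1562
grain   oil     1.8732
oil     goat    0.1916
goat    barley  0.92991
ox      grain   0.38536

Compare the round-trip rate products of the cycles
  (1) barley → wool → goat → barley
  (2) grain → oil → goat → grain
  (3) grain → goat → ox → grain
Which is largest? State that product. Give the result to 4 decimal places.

1.0343

(1) 6.2863 × 0.1562 × 0.92991 = 0.91310
(2) 1.8732 × 0.1916 × 2.6153 = 0.93864
(3) 0.37777 × 7.1051 × 0.38536 = 1.03434
Highest is cycle (3) at 1.0343 (>1, arbitrage).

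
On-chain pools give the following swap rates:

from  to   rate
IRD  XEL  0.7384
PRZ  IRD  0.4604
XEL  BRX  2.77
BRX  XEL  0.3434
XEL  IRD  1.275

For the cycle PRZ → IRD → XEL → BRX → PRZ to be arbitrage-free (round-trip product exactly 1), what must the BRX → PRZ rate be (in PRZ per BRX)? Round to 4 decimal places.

1.0619

Known legs of the cycle: 0.4604 × 0.7384 × 2.77 = 0.9416874272
For no arbitrage the full-cycle product must be 1, so the missing rate is 1 / 0.9416874272 ≈ 1.061923.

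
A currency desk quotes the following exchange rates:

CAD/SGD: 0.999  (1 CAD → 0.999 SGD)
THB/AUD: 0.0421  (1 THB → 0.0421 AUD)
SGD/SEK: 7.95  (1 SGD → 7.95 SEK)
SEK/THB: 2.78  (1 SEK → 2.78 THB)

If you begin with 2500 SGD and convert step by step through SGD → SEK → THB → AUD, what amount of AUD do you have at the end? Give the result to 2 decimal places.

2500 SGD × 7.95 = 19875 SEK
19875 SEK × 2.78 = 55252.5 THB
55252.5 THB × 0.0421 = 2326.13025 AUD

2326.13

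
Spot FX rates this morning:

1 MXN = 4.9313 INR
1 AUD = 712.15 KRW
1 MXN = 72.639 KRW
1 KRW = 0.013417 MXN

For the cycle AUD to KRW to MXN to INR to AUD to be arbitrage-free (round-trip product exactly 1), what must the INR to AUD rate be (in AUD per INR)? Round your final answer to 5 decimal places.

0.02122

Known legs of the cycle: 712.15 × 0.013417 × 4.9313 = 47.118159983015
For no arbitrage the full-cycle product must be 1, so the missing rate is 1 / 47.118159983015 ≈ 0.0212232.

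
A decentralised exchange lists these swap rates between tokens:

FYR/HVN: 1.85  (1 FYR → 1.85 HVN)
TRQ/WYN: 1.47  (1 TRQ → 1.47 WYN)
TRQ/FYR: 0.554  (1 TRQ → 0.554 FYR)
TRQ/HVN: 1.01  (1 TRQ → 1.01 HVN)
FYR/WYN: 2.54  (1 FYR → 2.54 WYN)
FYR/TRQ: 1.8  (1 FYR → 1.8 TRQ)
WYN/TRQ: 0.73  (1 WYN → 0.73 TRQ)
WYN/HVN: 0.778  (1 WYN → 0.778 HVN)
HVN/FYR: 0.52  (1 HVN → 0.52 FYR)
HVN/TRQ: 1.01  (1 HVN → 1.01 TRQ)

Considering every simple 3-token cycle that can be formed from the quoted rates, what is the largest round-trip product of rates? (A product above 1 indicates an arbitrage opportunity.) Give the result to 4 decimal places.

1.1551

TRQ→WYN→HVN→TRQ: 1.47 × 0.778 × 1.01 = 1.15510
TRQ→FYR→HVN→TRQ: 0.554 × 1.85 × 1.01 = 1.03515
FYR→WYN→HVN→FYR: 2.54 × 0.778 × 0.52 = 1.02758
TRQ→FYR→WYN→TRQ: 0.554 × 2.54 × 0.73 = 1.02723
TRQ→HVN→FYR→TRQ: 1.01 × 0.52 × 1.8 = 0.94536
Maximum is TRQ→WYN→HVN→TRQ at 1.1551; arbitrage exists.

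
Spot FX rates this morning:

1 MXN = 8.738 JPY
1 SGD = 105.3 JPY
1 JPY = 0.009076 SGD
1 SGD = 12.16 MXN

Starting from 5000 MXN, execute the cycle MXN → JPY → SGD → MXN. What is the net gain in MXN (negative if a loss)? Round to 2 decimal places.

-178.19

5000 MXN × 8.738 = 43690 JPY
43690 JPY × 0.009076 = 396.53044 SGD
396.53044 SGD × 12.16 = 4821.8101504 MXN
Net change: 4821.8101504 − 5000 = -178.1898496 MXN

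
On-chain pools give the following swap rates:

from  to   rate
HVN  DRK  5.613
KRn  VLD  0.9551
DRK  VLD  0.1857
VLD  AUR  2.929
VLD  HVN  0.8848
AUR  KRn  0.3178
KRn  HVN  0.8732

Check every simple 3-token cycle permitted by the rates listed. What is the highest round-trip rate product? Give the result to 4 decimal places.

0.9223

VLD→HVN→DRK→VLD: 0.8848 × 5.613 × 0.1857 = 0.92226
VLD→AUR→KRn→VLD: 2.929 × 0.3178 × 0.9551 = 0.88904
Maximum is VLD→HVN→DRK→VLD at 0.9223; no arbitrage — every cycle loses value.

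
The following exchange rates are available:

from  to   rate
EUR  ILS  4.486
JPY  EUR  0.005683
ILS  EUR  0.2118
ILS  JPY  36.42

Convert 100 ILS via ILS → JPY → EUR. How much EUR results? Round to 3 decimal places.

20.697

100 ILS × 36.42 = 3642 JPY
3642 JPY × 0.005683 = 20.697486 EUR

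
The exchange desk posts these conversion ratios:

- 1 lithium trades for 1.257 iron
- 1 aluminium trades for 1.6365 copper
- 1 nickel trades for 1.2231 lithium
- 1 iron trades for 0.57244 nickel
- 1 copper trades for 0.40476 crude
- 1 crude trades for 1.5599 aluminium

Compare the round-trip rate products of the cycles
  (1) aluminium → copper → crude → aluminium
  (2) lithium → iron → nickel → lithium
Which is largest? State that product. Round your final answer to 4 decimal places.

(1) 1.6365 × 0.40476 × 1.5599 = 1.03326
(2) 1.257 × 0.57244 × 1.2231 = 0.88009
Highest is cycle (1) at 1.0333 (>1, arbitrage).

1.0333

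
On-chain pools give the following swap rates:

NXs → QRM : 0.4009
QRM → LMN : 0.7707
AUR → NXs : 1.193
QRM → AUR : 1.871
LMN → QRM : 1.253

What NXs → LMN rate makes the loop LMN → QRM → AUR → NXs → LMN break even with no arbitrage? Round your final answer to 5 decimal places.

Known legs of the cycle: 1.253 × 1.871 × 1.193 = 2.796825059
For no arbitrage the full-cycle product must be 1, so the missing rate is 1 / 2.796825059 ≈ 0.3575483.

0.35755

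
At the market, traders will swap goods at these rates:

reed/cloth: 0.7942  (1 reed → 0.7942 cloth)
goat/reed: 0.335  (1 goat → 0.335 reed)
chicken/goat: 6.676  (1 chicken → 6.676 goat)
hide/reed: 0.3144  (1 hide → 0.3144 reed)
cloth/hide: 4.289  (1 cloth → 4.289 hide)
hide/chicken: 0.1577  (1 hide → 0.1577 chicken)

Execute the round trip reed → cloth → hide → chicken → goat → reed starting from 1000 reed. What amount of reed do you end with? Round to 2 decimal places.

1201.38

1000 reed × 0.7942 = 794.2 cloth
794.2 cloth × 4.289 = 3406.3238 hide
3406.3238 hide × 0.1577 = 537.17726326 chicken
537.17726326 chicken × 6.676 = 3586.19540952376 goat
3586.19540952376 goat × 0.335 = 1201.3754621904596 reed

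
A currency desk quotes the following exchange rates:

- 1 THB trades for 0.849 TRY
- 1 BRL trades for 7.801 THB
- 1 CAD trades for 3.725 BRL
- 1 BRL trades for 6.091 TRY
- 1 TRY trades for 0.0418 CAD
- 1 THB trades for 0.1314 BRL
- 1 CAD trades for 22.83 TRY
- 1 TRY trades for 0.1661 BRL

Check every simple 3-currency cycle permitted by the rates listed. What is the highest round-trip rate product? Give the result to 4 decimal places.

BRL→THB→TRY→BRL: 7.801 × 0.849 × 0.1661 = 1.10009
BRL→TRY→CAD→BRL: 6.091 × 0.0418 × 3.725 = 0.94840
Maximum is BRL→THB→TRY→BRL at 1.1001; arbitrage exists.

1.1001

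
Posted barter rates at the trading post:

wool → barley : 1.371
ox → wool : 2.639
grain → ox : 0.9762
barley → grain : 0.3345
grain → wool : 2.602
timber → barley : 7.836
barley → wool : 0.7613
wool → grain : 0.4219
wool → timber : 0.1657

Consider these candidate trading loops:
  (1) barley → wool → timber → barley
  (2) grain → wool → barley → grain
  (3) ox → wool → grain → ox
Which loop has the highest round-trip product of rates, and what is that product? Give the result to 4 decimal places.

(1) 0.7613 × 0.1657 × 7.836 = 0.98849
(2) 2.602 × 1.371 × 0.3345 = 1.19328
(3) 2.639 × 0.4219 × 0.9762 = 1.08690
Highest is cycle (2) at 1.1933 (>1, arbitrage).

1.1933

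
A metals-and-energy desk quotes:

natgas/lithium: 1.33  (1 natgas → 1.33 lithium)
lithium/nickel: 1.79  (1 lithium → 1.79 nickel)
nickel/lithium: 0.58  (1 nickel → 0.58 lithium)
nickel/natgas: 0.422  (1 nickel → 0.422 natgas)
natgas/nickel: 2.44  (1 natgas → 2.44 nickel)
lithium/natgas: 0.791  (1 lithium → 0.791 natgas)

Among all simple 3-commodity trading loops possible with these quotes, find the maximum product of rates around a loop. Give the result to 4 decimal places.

1.1194

nickel→lithium→natgas→nickel: 0.58 × 0.791 × 2.44 = 1.11942
nickel→natgas→lithium→nickel: 0.422 × 1.33 × 1.79 = 1.00466
Maximum is nickel→lithium→natgas→nickel at 1.1194; arbitrage exists.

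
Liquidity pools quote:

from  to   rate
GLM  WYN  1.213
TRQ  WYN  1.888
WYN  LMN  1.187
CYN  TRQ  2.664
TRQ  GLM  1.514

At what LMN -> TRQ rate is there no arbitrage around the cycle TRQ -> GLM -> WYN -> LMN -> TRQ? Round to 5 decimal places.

Known legs of the cycle: 1.514 × 1.213 × 1.187 = 2.179904134
For no arbitrage the full-cycle product must be 1, so the missing rate is 1 / 2.179904134 ≈ 0.4587358.

0.45874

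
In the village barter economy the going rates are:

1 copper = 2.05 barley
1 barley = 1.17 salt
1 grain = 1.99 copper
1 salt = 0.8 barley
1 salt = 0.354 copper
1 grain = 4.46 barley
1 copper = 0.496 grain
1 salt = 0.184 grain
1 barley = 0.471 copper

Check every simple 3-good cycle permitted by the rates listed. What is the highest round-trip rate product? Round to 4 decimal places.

1.0419

copper→grain→barley→copper: 0.496 × 4.46 × 0.471 = 1.04193
salt→grain→barley→salt: 0.184 × 4.46 × 1.17 = 0.96015
salt→copper→barley→salt: 0.354 × 2.05 × 1.17 = 0.84907
Maximum is copper→grain→barley→copper at 1.0419; arbitrage exists.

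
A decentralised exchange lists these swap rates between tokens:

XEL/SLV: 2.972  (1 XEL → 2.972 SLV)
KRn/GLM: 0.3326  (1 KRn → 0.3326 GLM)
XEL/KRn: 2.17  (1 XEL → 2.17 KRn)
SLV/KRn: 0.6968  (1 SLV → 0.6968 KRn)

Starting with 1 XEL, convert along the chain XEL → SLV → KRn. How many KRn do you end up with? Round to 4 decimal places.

1 XEL × 2.972 = 2.972 SLV
2.972 SLV × 0.6968 = 2.0708896 KRn

2.0709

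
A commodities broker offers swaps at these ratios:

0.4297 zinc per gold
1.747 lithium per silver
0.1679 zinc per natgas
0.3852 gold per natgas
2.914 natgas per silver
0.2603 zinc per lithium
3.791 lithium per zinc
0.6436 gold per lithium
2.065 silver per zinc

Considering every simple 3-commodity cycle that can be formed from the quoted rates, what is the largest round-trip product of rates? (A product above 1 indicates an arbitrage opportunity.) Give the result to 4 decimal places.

zinc→lithium→gold→zinc: 3.791 × 0.6436 × 0.4297 = 1.04842
natgas→zinc→silver→natgas: 0.1679 × 2.065 × 2.914 = 1.01032
zinc→silver→lithium→zinc: 2.065 × 1.747 × 0.2603 = 0.93905
Maximum is zinc→lithium→gold→zinc at 1.0484; arbitrage exists.

1.0484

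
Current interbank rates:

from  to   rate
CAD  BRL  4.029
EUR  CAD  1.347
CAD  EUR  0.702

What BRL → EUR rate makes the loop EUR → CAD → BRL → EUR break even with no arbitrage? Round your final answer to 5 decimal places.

0.18426

Known legs of the cycle: 1.347 × 4.029 = 5.427063
For no arbitrage the full-cycle product must be 1, so the missing rate is 1 / 5.427063 ≈ 0.1842617.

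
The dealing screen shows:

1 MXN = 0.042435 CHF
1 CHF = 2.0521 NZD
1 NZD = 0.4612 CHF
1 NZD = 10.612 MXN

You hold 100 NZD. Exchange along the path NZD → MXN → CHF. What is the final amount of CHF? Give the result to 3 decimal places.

100 NZD × 10.612 = 1061.2 MXN
1061.2 MXN × 0.042435 = 45.032022 CHF

45.032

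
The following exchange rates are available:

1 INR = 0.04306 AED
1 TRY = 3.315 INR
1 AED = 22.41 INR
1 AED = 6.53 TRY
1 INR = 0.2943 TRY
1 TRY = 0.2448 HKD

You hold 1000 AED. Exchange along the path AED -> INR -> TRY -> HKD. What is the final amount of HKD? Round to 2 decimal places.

1614.52

1000 AED × 22.41 = 22410 INR
22410 INR × 0.2943 = 6595.263 TRY
6595.263 TRY × 0.2448 = 1614.5203824 HKD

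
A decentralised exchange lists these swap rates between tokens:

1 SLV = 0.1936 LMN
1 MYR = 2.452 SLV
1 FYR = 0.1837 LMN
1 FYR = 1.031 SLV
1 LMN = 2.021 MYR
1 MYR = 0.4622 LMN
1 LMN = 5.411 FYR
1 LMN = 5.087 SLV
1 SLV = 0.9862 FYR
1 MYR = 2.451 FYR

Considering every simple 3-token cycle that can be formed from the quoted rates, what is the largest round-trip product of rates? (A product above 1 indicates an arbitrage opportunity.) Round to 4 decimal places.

FYR→SLV→LMN→FYR: 1.031 × 0.1936 × 5.411 = 1.08004
LMN→MYR→SLV→LMN: 2.021 × 2.452 × 0.1936 = 0.95938
FYR→LMN→SLV→FYR: 0.1837 × 5.087 × 0.9862 = 0.92159
FYR→LMN→MYR→FYR: 0.1837 × 2.021 × 2.451 = 0.90995
Maximum is FYR→SLV→LMN→FYR at 1.0800; arbitrage exists.

1.0800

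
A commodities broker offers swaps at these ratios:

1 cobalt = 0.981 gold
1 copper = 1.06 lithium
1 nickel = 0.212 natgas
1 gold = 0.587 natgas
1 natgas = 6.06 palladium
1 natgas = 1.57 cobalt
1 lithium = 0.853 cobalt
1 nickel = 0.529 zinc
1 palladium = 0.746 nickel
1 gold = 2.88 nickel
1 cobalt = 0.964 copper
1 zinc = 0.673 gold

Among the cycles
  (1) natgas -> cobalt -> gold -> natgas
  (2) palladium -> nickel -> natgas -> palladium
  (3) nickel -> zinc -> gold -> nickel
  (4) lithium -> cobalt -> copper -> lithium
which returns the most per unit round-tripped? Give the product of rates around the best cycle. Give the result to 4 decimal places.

1.0253

(1) 1.57 × 0.981 × 0.587 = 0.90408
(2) 0.746 × 0.212 × 6.06 = 0.95840
(3) 0.529 × 0.673 × 2.88 = 1.02533
(4) 0.853 × 0.964 × 1.06 = 0.87163
Highest is cycle (3) at 1.0253 (>1, arbitrage).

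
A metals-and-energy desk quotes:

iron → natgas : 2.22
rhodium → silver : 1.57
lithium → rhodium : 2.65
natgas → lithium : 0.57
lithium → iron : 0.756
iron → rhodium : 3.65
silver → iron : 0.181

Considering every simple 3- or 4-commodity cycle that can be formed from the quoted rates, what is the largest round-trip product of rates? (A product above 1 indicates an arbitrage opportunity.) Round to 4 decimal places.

iron→rhodium→silver→iron: 3.65 × 1.57 × 0.181 = 1.03722
natgas→lithium→iron→natgas: 0.57 × 0.756 × 2.22 = 0.95664
Maximum is iron→rhodium→silver→iron at 1.0372; arbitrage exists.

1.0372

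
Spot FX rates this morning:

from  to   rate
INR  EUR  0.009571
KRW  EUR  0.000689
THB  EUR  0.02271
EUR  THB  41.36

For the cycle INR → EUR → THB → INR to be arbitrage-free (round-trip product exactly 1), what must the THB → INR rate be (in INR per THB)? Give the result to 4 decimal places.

2.5262

Known legs of the cycle: 0.009571 × 41.36 = 0.39585656
For no arbitrage the full-cycle product must be 1, so the missing rate is 1 / 0.39585656 ≈ 2.526168.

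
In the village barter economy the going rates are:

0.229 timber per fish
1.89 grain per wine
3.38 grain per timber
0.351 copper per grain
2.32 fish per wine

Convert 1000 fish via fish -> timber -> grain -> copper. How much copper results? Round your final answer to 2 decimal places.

271.68

1000 fish × 0.229 = 229 timber
229 timber × 3.38 = 774.02 grain
774.02 grain × 0.351 = 271.68102 copper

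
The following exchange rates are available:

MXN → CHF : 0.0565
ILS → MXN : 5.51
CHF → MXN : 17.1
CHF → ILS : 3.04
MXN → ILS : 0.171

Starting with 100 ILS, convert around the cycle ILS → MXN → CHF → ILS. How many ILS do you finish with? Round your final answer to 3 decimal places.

100 ILS × 5.51 = 551 MXN
551 MXN × 0.0565 = 31.1315 CHF
31.1315 CHF × 3.04 = 94.63976 ILS

94.640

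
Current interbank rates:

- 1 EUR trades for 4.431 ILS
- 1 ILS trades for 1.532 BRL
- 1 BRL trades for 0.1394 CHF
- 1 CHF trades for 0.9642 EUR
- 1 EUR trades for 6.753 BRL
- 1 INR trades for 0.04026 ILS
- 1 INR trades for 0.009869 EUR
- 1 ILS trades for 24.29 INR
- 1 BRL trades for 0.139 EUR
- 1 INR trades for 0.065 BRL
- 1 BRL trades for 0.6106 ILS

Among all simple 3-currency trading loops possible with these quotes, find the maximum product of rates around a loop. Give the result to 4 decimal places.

ILS→INR→EUR→ILS: 24.29 × 0.009869 × 4.431 = 1.06219
ILS→INR→BRL→ILS: 24.29 × 0.065 × 0.6106 = 0.96405
ILS→BRL→EUR→ILS: 1.532 × 0.139 × 4.431 = 0.94357
EUR→BRL→CHF→EUR: 6.753 × 0.1394 × 0.9642 = 0.90767
Maximum is ILS→INR→EUR→ILS at 1.0622; arbitrage exists.

1.0622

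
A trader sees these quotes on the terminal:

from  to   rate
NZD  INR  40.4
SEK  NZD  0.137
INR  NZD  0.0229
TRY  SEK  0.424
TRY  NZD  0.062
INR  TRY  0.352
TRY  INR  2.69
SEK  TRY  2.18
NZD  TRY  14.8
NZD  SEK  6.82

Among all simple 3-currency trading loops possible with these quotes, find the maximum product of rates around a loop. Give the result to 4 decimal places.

SEK→TRY→NZD→SEK: 2.18 × 0.062 × 6.82 = 0.92179
INR→NZD→TRY→INR: 0.0229 × 14.8 × 2.69 = 0.91169
INR→TRY→NZD→INR: 0.352 × 0.062 × 40.4 = 0.88169
SEK→NZD→TRY→SEK: 0.137 × 14.8 × 0.424 = 0.85970
Maximum is SEK→TRY→NZD→SEK at 0.9218; no arbitrage — every cycle loses value.

0.9218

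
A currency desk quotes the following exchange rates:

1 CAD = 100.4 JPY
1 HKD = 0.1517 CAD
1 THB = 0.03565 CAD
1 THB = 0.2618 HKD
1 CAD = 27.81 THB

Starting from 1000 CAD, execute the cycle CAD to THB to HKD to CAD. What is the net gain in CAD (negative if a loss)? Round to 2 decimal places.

104.48

1000 CAD × 27.81 = 27810 THB
27810 THB × 0.2618 = 7280.658 HKD
7280.658 HKD × 0.1517 = 1104.4758186 CAD
Net change: 1104.4758186 − 1000 = 104.4758186 CAD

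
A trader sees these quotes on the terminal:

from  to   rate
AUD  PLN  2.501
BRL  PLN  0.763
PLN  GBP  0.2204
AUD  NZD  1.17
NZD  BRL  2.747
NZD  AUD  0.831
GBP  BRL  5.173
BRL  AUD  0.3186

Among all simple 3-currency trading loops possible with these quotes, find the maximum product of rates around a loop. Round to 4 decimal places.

1.0240

NZD→BRL→AUD→NZD: 2.747 × 0.3186 × 1.17 = 1.02398
GBP→BRL→PLN→GBP: 5.173 × 0.763 × 0.2204 = 0.86992
Maximum is NZD→BRL→AUD→NZD at 1.0240; arbitrage exists.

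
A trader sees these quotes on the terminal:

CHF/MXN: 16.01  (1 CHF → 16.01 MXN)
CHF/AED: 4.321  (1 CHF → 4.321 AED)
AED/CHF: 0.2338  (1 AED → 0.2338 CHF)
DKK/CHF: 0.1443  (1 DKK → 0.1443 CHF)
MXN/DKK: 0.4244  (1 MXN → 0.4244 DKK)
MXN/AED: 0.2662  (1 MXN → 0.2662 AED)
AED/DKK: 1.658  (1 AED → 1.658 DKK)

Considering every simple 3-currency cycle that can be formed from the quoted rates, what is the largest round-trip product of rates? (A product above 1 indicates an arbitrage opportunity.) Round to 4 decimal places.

1.0338

AED→DKK→CHF→AED: 1.658 × 0.1443 × 4.321 = 1.03380
AED→CHF→MXN→AED: 0.2338 × 16.01 × 0.2662 = 0.99642
CHF→MXN→DKK→CHF: 16.01 × 0.4244 × 0.1443 = 0.98047
Maximum is AED→DKK→CHF→AED at 1.0338; arbitrage exists.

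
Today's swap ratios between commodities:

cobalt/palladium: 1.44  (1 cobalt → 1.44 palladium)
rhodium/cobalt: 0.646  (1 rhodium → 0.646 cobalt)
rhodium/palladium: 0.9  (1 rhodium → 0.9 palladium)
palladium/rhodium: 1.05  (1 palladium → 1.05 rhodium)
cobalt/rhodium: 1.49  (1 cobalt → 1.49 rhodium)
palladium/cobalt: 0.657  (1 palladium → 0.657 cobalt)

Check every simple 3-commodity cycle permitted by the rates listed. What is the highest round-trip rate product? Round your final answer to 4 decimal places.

palladium→rhodium→cobalt→palladium: 1.05 × 0.646 × 1.44 = 0.97675
palladium→cobalt→rhodium→palladium: 0.657 × 1.49 × 0.9 = 0.88104
Maximum is palladium→rhodium→cobalt→palladium at 0.9768; no arbitrage — every cycle loses value.

0.9768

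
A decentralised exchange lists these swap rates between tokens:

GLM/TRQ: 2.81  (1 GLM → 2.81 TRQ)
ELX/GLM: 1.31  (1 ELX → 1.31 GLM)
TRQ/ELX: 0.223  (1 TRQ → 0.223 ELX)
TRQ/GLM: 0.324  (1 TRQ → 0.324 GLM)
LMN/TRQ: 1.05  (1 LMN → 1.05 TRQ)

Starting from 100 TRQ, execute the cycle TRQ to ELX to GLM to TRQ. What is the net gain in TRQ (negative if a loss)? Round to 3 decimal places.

-17.911

100 TRQ × 0.223 = 22.3 ELX
22.3 ELX × 1.31 = 29.213 GLM
29.213 GLM × 2.81 = 82.08853 TRQ
Net change: 82.08853 − 100 = -17.91147 TRQ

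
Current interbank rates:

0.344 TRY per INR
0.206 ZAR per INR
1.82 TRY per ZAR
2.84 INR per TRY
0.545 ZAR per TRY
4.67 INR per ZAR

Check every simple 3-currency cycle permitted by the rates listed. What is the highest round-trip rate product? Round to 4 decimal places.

1.0648

ZAR→TRY→INR→ZAR: 1.82 × 2.84 × 0.206 = 1.06477
ZAR→INR→TRY→ZAR: 4.67 × 0.344 × 0.545 = 0.87553
Maximum is ZAR→TRY→INR→ZAR at 1.0648; arbitrage exists.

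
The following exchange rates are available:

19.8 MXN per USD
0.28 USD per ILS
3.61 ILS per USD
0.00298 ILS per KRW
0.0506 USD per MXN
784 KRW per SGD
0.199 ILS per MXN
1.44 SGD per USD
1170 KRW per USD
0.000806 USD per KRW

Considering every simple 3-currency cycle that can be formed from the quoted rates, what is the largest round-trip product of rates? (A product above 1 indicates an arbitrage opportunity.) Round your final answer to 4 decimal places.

ILS→USD→MXN→ILS: 0.28 × 19.8 × 0.199 = 1.10326
ILS→USD→KRW→ILS: 0.28 × 1170 × 0.00298 = 0.97625
SGD→KRW→USD→SGD: 784 × 0.000806 × 1.44 = 0.90994
Maximum is ILS→USD→MXN→ILS at 1.1033; arbitrage exists.

1.1033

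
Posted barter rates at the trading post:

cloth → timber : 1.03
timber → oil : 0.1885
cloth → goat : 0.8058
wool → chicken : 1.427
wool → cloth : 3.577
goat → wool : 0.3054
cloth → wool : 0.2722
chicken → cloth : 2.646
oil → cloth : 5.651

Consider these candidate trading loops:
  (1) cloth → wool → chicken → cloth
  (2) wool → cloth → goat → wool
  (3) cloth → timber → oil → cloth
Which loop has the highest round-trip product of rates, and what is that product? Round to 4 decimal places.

(1) 0.2722 × 1.427 × 2.646 = 1.02778
(2) 3.577 × 0.8058 × 0.3054 = 0.88027
(3) 1.03 × 0.1885 × 5.651 = 1.09717
Highest is cycle (3) at 1.0972 (>1, arbitrage).

1.0972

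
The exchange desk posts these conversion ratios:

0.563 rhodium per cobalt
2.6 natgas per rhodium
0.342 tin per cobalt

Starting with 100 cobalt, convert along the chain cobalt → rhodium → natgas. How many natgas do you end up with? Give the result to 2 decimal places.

146.38

100 cobalt × 0.563 = 56.3 rhodium
56.3 rhodium × 2.6 = 146.38 natgas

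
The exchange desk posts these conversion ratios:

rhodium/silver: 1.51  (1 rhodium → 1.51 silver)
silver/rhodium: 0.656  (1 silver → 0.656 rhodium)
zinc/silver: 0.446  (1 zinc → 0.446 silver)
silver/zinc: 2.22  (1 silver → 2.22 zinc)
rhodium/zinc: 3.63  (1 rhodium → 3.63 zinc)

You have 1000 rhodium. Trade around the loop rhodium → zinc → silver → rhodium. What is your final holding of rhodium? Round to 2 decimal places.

1000 rhodium × 3.63 = 3630 zinc
3630 zinc × 0.446 = 1618.98 silver
1618.98 silver × 0.656 = 1062.05088 rhodium

1062.05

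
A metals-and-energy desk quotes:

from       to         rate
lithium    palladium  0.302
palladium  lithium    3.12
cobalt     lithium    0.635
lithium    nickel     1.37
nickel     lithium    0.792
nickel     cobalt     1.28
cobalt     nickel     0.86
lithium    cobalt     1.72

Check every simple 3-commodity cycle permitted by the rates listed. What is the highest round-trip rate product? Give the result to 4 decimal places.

1.1715

lithium→cobalt→nickel→lithium: 1.72 × 0.86 × 0.792 = 1.17153
lithium→nickel→cobalt→lithium: 1.37 × 1.28 × 0.635 = 1.11354
Maximum is lithium→cobalt→nickel→lithium at 1.1715; arbitrage exists.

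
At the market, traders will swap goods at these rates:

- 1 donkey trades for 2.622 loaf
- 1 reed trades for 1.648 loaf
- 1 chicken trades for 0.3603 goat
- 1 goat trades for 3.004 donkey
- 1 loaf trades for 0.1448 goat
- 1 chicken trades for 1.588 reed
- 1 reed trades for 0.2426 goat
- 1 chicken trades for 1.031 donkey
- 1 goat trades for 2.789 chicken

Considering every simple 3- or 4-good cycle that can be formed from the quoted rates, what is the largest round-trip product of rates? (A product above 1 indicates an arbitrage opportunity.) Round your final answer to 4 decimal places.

loaf→goat→donkey→loaf: 0.1448 × 3.004 × 2.622 = 1.14052
loaf→goat→chicken→donkey→loaf: 0.1448 × 2.789 × 1.031 × 2.622 = 1.09171
goat→chicken→reed→goat: 2.789 × 1.588 × 0.2426 = 1.07446
loaf→goat→chicken→reed→loaf: 0.1448 × 2.789 × 1.588 × 1.648 = 1.05688
Maximum is loaf→goat→donkey→loaf at 1.1405; arbitrage exists.

1.1405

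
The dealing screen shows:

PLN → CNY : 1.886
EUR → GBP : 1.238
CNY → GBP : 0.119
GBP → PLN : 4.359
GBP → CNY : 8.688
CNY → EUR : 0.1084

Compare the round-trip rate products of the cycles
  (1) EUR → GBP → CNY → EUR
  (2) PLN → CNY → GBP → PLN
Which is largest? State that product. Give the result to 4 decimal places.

(1) 1.238 × 8.688 × 0.1084 = 1.16592
(2) 1.886 × 0.119 × 4.359 = 0.97831
Highest is cycle (1) at 1.1659 (>1, arbitrage).

1.1659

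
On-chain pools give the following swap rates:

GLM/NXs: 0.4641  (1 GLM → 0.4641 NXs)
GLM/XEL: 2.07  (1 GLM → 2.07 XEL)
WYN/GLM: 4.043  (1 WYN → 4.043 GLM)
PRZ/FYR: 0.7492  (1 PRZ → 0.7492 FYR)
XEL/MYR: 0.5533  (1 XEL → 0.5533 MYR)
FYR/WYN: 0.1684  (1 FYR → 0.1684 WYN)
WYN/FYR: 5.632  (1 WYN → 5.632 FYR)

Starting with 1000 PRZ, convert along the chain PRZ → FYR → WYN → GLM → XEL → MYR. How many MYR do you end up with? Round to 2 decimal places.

584.22

1000 PRZ × 0.7492 = 749.2 FYR
749.2 FYR × 0.1684 = 126.16528 WYN
126.16528 WYN × 4.043 = 510.08622704 GLM
510.08622704 GLM × 2.07 = 1055.8784899728 XEL
1055.8784899728 XEL × 0.5533 = 584.21756850195024 MYR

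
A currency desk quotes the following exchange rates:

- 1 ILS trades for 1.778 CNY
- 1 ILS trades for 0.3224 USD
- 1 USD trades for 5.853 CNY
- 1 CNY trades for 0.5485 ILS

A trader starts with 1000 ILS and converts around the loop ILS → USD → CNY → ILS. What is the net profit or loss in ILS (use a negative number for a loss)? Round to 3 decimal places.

35.023

1000 ILS × 0.3224 = 322.4 USD
322.4 USD × 5.853 = 1887.0072 CNY
1887.0072 CNY × 0.5485 = 1035.0234492 ILS
Net change: 1035.0234492 − 1000 = 35.0234492 ILS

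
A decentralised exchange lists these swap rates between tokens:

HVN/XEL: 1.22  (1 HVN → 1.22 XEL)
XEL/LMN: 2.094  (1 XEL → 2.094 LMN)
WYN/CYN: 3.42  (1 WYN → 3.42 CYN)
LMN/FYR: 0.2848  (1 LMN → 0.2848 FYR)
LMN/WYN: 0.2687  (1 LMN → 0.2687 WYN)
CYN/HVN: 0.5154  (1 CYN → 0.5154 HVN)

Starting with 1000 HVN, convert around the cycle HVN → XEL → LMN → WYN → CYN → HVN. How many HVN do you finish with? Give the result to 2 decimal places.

1000 HVN × 1.22 = 1220 XEL
1220 XEL × 2.094 = 2554.68 LMN
2554.68 LMN × 0.2687 = 686.442516 WYN
686.442516 WYN × 3.42 = 2347.63340472 CYN
2347.63340472 CYN × 0.5154 = 1209.970256792688 HVN

1209.97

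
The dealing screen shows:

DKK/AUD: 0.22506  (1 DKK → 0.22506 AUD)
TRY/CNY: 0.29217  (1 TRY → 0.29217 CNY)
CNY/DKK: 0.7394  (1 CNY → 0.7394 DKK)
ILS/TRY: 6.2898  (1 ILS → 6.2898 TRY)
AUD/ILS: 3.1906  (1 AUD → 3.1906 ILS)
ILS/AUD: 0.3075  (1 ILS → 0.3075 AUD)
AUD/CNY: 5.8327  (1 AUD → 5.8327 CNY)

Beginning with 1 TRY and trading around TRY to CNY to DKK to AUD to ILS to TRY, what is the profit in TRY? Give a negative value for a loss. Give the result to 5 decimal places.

1 TRY × 0.29217 = 0.29217 CNY
0.29217 CNY × 0.7394 = 0.216030498 DKK
0.216030498 DKK × 0.22506 = 0.04861982387988 AUD
0.04861982387988 AUD × 3.1906 = 0.155126410071145128 ILS
0.155126410071145128 ILS × 6.2898 = 0.9757140940654886260944 TRY
Net change: 0.9757140940654886260944 − 1 = -0.0242859059345113739056 TRY

-0.02429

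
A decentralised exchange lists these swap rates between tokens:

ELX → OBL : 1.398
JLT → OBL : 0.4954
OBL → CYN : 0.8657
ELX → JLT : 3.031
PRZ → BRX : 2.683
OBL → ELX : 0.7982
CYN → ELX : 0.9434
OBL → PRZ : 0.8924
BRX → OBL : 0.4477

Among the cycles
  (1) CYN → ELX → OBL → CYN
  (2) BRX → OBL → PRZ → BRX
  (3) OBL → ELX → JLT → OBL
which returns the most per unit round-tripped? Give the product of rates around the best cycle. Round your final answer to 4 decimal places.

1.1985

(1) 0.9434 × 1.398 × 0.8657 = 1.14175
(2) 0.4477 × 0.8924 × 2.683 = 1.07193
(3) 0.7982 × 3.031 × 0.4954 = 1.19854
Highest is cycle (3) at 1.1985 (>1, arbitrage).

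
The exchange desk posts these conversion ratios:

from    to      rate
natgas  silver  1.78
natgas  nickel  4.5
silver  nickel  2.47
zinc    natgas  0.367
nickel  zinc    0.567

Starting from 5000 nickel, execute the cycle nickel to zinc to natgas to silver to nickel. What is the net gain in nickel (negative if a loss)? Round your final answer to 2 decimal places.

-425.58

5000 nickel × 0.567 = 2835 zinc
2835 zinc × 0.367 = 1040.445 natgas
1040.445 natgas × 1.78 = 1851.9921 silver
1851.9921 silver × 2.47 = 4574.420487 nickel
Net change: 4574.420487 − 5000 = -425.579513 nickel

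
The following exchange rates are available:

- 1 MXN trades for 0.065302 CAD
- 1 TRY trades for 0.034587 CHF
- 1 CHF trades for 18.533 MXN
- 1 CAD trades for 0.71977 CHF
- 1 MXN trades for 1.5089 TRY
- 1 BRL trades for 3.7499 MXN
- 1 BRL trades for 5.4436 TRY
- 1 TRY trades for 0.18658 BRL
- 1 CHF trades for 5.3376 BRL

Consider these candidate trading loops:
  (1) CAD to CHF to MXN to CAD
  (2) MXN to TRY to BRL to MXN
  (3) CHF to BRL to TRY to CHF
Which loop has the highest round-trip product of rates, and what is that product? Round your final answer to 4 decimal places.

1.0557

(1) 0.71977 × 18.533 × 0.065302 = 0.87110
(2) 1.5089 × 0.18658 × 3.7499 = 1.05571
(3) 5.3376 × 5.4436 × 0.034587 = 1.00495
Highest is cycle (2) at 1.0557 (>1, arbitrage).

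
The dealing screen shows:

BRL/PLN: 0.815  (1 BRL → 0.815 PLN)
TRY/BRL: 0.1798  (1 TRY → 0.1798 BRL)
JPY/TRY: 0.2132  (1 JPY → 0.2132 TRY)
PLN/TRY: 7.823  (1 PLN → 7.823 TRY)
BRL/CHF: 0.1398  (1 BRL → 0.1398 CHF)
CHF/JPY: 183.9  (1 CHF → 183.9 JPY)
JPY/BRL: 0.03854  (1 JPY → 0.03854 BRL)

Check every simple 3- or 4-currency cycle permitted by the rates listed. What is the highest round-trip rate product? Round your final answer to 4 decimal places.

TRY→BRL→PLN→TRY: 0.1798 × 0.815 × 7.823 = 1.14636
BRL→CHF→JPY→BRL: 0.1398 × 183.9 × 0.03854 = 0.99083
TRY→BRL→CHF→JPY→TRY: 0.1798 × 0.1398 × 183.9 × 0.2132 = 0.98552
Maximum is TRY→BRL→PLN→TRY at 1.1464; arbitrage exists.

1.1464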